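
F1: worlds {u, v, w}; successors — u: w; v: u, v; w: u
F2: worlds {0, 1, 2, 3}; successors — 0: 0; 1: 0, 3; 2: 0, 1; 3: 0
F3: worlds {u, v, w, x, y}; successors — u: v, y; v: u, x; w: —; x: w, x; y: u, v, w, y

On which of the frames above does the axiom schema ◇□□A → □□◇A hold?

The schema corresponds to a generalized confluence (Geach) condition: ∀x ∀y ∀z ((xRy ∧ xR²z) → ∃w (yR²w ∧ zRw)).
F1: fails — vRu, vR²u but no t with uR²t and uRt.
F2: holds.
F3: fails — uRv, uR²w but no t with vR²t and wRt.

F2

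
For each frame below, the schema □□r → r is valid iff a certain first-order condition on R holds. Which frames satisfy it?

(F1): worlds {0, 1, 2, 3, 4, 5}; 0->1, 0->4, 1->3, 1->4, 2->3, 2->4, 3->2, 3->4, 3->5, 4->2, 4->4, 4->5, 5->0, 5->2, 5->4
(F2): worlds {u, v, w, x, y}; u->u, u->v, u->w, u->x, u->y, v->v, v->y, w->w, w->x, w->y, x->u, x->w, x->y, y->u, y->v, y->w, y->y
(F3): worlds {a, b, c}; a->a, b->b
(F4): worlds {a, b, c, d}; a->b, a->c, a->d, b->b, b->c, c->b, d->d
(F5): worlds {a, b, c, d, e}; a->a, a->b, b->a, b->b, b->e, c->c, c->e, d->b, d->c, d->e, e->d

The schema corresponds to a generalized confluence (Geach) condition: ∀x ∃w (xR²w ∧ x = w).
(F1): fails — at 0 but no w with 0R²w and 0=w.
(F2): condition met.
(F3): fails — at c but no w with cR²w and c=w.
(F4): fails — at a but no w with aR²w and a=w.
(F5): condition met.

(F2), (F5)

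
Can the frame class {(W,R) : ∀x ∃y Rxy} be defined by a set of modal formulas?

The condition is seriality. A defining modal formula is □p → ◇p.
Suppose □p→◇p is valid. At any x set V(p)=W. Then □p at x, so ◇p at x, so x has a successor.

Yes — defined by □p → ◇p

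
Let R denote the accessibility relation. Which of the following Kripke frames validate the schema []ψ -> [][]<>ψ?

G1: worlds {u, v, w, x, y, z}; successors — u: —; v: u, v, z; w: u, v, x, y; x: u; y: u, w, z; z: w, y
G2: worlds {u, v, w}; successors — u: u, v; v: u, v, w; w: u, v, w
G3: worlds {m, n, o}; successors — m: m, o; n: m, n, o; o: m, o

G2, G3

Frame correspondent (Sahlqvist): forall x forall z (x R^2 z -> exists w (xRw & zRw)) — i.e. a generalized confluence (Geach) condition.
G1: fails — vR²u but no t with vRt and uRt.
G2: satisfies the condition.
G3: satisfies the condition.
Valid on: G2, G3.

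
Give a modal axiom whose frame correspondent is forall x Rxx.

□r → r

A defining formula is □r → r (the T axiom).
Suppose □r→r is valid. At any x set V(r)={w : Rxw}. Then □r holds at x, so r holds at x, i.e. Rxx.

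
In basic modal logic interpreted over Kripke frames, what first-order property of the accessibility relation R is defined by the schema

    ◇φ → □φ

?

Suppose ◇φ→□φ is valid. Take Rxy, Rxz and set V(φ)={y}. Then ◇φ at x, so □φ at x, so φ at z, i.e. z=y.
Conversely, on a frame with partial functionality the schema holds at every world under every valuation.
Frame condition: ∀x ∀y ∀z (Rxy ∧ Rxz → y = z).

partial functionality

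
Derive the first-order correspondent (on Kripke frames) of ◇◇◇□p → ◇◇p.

This is a Sahlqvist (Geach-type) schema ◇^3□^1p → □^0◇^2p.
First-order correspondent: ∀x ∀y (xR³y → ∃w (yRw ∧ xR²w)).

∀x ∀y (xR³y → ∃w (yRw ∧ xR²w))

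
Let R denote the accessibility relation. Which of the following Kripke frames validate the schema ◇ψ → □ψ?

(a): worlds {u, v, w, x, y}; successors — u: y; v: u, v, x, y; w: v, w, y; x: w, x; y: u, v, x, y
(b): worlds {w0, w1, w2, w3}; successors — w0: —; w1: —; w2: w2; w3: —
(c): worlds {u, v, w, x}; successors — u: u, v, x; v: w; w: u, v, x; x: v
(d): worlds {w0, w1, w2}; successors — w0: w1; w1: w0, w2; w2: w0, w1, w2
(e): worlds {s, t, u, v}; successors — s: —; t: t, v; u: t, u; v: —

(b)

The schema corresponds to partial functionality: ∀x ∀y ∀z (Rxy ∧ Rxz → y = z).
(a): fails — v sees both u and v.
(b): condition met.
(c): fails — u sees both u and v.
(d): fails — w1 sees both w0 and w2.
(e): fails — t sees both t and v.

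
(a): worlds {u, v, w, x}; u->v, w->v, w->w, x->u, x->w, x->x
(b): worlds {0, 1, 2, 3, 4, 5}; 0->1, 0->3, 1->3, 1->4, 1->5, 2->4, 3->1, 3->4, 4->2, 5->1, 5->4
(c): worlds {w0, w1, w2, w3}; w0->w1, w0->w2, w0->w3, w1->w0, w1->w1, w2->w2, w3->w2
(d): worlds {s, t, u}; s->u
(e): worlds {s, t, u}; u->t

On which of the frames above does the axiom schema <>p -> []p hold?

(d), (e)

The schema corresponds to partial functionality: forall x forall y forall z (Rxy & Rxz -> y = z).
(a): fails — w sees both v and w.
(b): fails — 0 sees both 1 and 3.
(c): fails — w0 sees both w1 and w2.
(d): satisfies the condition.
(e): satisfies the condition.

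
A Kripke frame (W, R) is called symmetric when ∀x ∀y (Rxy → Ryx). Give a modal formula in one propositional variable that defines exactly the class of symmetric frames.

This is symmetry; the standard corresponding axiom is B: s → □◇s.
Suppose s→□◇s is valid. Take Rxy and set V(s)={x}. Then s at x, so □◇s at x, so ◇s at y, so some z with Ryz has s; z=x, i.e. Ryx.

s → □◇s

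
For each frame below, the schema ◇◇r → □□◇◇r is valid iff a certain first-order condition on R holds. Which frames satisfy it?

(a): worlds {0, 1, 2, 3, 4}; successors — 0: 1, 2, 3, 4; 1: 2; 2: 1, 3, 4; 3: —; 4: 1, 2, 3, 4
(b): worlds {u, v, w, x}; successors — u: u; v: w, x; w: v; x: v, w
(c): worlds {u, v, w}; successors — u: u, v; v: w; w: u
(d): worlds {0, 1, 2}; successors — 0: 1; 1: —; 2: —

Frame correspondent (Sahlqvist): ∀x ∀y ∀z ((xR²y ∧ xR²z) → ∃w (y = w ∧ zR²w)) — i.e. a generalized confluence (Geach) condition.
(a): fails — 0R²1, 0R²3 but no w with 1=w and 3R²w.
(b): fails — vR²v, vR²w but no t with v=t and wR²t.
(c): fails — uR²v, uR²v but no t with v=t and vR²t.
(d): condition met.
Valid on: (d).

(d)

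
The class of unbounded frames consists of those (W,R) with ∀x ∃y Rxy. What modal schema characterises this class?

This is seriality; the standard corresponding axiom is D: □p → ◇p.
Suppose □p→◇p is valid. At any x set V(p)=W. Then □p at x, so ◇p at x, so x has a successor.

□p → ◇p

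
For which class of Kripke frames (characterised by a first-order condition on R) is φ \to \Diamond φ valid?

This is frame-equivalent to □φ → φ (substitute ¬φ for φ and contrapose).
Suppose □φ→φ is valid. At any x set V(φ)={w : Rxw}. Then □φ holds at x, so φ holds at x, i.e. Rxx.
Conversely, any frame satisfying \forall x Rxx validates the schema.
Frame condition: \forall x Rxx.

Reflexivity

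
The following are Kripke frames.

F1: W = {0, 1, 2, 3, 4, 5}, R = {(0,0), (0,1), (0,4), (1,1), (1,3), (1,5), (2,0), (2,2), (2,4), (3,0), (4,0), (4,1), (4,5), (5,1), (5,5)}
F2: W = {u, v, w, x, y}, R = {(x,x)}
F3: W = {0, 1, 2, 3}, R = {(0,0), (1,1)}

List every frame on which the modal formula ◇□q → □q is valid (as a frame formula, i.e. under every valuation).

F2, F3

Frame correspondent (Sahlqvist): ∀x ∀y ∀z (Rxy ∧ Rxz → Ryz) — i.e. the Euclidean property.
F1: fails — R01 and R00 but not R10.
F2: ✓.
F3: ✓.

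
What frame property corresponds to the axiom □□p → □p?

Suppose □□p→□p is valid. Take Rxy and set V(p)={w : xR²w}. Then □□p at x, so □p at x, so p at y, i.e. ∃z(Rxz∧Rzy).

density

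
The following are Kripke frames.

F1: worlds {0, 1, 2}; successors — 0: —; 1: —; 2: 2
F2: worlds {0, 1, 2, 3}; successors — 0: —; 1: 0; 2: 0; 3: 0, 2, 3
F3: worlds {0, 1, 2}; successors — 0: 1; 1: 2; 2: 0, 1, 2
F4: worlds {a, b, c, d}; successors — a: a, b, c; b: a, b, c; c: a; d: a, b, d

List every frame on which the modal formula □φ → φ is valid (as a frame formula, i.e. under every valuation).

This is the axiom for reflexivity; its first-order frame correspondent is ∀x Rxx.
F1: fails — world 0 does not see itself.
F2: fails — world 0 does not see itself.
F3: fails — world 0 does not see itself.
F4: fails — world c does not see itself.
Valid on no frame.

none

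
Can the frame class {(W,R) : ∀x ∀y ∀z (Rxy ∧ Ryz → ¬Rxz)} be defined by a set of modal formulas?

No

Any modally definable frame class is closed under surjective bounded morphisms.
The 5-cycle (worlds s,t,u,v,w with s→t→u→v→w→s) is intransitive. Mapping every world to a single reflexive point • is a surjective bounded morphism; the reflexive point is not intransitive (R••∧R•• but R••).
Hence intransitivity is not modally definable.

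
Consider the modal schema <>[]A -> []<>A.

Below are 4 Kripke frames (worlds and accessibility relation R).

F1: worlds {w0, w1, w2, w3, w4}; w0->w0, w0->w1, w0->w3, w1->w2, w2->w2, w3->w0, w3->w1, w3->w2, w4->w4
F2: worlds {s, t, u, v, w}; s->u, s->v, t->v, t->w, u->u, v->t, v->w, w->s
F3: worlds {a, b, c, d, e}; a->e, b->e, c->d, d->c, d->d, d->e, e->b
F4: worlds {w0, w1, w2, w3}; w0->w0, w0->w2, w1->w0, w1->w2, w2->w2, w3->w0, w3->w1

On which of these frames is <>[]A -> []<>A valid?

F4

The schema corresponds to convergence: forall x forall y forall z (Rxy & Rxz -> exists w (Ryw & Rzw)).
F1: fails — Rw0w1 and Rw0w0 but w1 and w0 have no common successor.
F2: fails — Rsv and Rsu but v and u have no common successor.
F3: fails — Rdc and Rde but c and e have no common successor.
F4: satisfies the condition.
Valid on: F4.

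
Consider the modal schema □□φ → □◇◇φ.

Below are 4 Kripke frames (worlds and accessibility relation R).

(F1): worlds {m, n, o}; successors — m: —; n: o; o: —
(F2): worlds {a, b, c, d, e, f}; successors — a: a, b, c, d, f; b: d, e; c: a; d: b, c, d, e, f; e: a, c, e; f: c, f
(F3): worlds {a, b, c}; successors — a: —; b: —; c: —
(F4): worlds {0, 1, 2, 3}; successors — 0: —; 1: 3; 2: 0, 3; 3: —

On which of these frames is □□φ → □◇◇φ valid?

Frame correspondent (Sahlqvist): ∀x ∀z (xRz → ∃w (xR²w ∧ zR²w)) — i.e. a generalized confluence (Geach) condition.
(F1): fails — nRo but no w with nR²w and oR²w.
(F2): condition met.
(F3): condition met.
(F4): fails — 1R3 but no w with 1R²w and 3R²w.
Valid on: (F2), (F3).

(F2), (F3)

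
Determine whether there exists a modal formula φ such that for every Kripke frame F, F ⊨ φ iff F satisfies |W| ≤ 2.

Any modally definable frame class is closed under disjoint unions.
Any modal formula valid on each of 3 disjoint one-world frames is valid on their disjoint union (validity is preserved under disjoint unions). Each one-world frame has |W|=1≤2, but the union has |W|=3.
Hence having at most 2 worlds is not modally definable.

Not modally definable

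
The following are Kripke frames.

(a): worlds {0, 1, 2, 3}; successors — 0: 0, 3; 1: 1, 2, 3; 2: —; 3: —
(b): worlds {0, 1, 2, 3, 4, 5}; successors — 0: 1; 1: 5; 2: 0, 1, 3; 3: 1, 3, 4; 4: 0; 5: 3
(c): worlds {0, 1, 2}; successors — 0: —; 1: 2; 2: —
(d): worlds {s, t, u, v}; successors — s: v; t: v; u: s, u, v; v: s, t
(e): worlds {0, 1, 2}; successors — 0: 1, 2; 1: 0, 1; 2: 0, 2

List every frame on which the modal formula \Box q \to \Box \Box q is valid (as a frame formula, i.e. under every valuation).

(a), (c)

The schema corresponds to transitivity: \forall x \forall y \forall z (Rxy \wedge Ryz \to Rxz).
(a): condition met.
(b): fails — R34 and R40 but not R30.
(c): condition met.
(d): fails — Ruv and Rvt but not Rut.
(e): fails — R10 and R02 but not R12.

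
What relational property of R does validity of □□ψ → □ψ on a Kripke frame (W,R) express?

This schema is the C4 axiom.
It corresponds to density: ∀x ∀y (Rxy → ∃z (Rxz ∧ Rzy)).

density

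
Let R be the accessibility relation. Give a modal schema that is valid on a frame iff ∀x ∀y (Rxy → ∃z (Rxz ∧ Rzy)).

This is density; the standard corresponding axiom is C4: □□s → □s.
Suppose □□s→□s is valid. Take Rxy and set V(s)={w : xR²w}. Then □□s at x, so □s at x, so s at y, i.e. ∃z(Rxz∧Rzy).

□□s → □s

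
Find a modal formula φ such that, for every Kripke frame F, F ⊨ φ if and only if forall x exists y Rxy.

The condition is seriality. The D schema □ψ → ◇ψ defines it.

□ψ → ◇ψ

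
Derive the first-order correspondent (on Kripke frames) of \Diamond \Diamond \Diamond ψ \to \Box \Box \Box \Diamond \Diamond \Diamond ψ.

\forall x \forall y \forall z ((x R^3 y \wedge x R^3 z) \to \exists w (y = w \wedge z R^3 w))

This is a Sahlqvist (Geach-type) schema ◇^3□^0ψ → □^3◇^3ψ.
Minimal-valuation argument: fix x; take any y with xR^3y and any z with xR^3z. Set V(ψ) to the set of worlds R-reachable from y in exactly 0 steps. Then □^0ψ holds at y, so the antecedent holds at x; validity forces ◇^3ψ at z, giving a w with zR^3w and yR^0w.
First-order correspondent: \forall x \forall y \forall z ((x R^3 y \wedge x R^3 z) \to \exists w (y = w \wedge z R^3 w)).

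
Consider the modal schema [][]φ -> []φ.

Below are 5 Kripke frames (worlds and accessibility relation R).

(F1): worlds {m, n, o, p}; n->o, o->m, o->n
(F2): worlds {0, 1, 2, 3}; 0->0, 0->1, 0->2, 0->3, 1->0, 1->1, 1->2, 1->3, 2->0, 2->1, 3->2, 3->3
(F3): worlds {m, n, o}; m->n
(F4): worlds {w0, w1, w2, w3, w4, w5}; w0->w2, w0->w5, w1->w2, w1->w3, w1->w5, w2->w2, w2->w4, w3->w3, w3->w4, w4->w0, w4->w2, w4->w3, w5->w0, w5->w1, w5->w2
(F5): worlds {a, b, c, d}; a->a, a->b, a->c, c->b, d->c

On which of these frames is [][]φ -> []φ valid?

This is the axiom for density; its first-order frame correspondent is forall x forall y (Rxy -> exists z (Rxz & Rzy)).
(F1): fails — Rno but no z with Rnz and Rzo.
(F2): satisfies the condition.
(F3): fails — Rmn but no z with Rmz and Rzn.
(F4): fails — Rw1w5 but no z with Rw1z and Rzw5.
(F5): fails — Rdc but no z with Rdz and Rzc.
Valid on: (F2).

(F2)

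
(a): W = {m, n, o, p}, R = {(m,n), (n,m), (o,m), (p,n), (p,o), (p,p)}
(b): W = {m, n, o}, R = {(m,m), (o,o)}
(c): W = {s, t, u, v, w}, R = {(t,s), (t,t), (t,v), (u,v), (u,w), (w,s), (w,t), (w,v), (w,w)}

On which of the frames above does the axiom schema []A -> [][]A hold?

(b)

The schema corresponds to transitivity: forall x forall y forall z (Rxy & Ryz -> Rxz).
(a): fails — Rom and Rmn but not Ron.
(b): ✓.
(c): fails — Ruw and Rwt but not Rut.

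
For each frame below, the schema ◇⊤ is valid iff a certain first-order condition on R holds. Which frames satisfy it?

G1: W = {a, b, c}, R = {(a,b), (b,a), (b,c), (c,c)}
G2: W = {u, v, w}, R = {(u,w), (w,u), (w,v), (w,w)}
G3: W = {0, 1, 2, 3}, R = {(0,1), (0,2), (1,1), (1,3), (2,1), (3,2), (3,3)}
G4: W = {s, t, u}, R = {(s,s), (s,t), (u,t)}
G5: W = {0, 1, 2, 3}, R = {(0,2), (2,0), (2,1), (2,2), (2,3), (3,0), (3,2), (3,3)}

G1, G3

This is the axiom for seriality; its first-order frame correspondent is ∀x ∃y Rxy.
G1: holds.
G2: fails — world v has no successor.
G3: holds.
G4: fails — world t has no successor.
G5: fails — world 1 has no successor.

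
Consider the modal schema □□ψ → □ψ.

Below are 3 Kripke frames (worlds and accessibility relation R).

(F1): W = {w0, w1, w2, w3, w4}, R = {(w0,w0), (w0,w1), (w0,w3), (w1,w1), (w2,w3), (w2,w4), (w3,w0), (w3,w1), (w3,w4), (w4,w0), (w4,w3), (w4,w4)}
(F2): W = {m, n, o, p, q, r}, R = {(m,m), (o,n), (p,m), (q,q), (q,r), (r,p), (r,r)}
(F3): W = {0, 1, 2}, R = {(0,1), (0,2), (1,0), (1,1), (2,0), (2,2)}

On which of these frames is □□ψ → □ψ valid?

The schema corresponds to density: ∀x ∀y (Rxy → ∃z (Rxz ∧ Rzy)).
(F1): condition met.
(F2): fails — Ron but no z with Roz and Rzn.
(F3): condition met.

(F1), (F3)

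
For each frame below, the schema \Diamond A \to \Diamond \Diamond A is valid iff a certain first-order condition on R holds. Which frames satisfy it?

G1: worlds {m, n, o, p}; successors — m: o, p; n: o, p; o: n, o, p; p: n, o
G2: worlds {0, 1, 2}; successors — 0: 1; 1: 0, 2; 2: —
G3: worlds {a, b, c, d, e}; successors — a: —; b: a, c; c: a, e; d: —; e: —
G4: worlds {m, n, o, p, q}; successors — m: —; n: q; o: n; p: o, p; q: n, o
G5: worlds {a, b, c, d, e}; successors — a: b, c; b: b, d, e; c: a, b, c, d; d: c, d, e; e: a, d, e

The schema corresponds to a generalized confluence (Geach) condition: \forall x \forall y (xRy \to \exists w (y = w \wedge x R^2 w)).
G1: satisfies the condition.
G2: fails — 0R1 but no w with 1=w and 0R²w.
G3: fails — bRc but no w with c=w and bR²w.
G4: fails — nRq but no w with q=w and nR²w.
G5: satisfies the condition.
Valid on: G1, G5.

G1, G5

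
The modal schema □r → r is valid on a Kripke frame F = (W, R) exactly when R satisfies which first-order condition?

reflexivity

This is the T axiom.
It corresponds to reflexivity: ∀x Rxx.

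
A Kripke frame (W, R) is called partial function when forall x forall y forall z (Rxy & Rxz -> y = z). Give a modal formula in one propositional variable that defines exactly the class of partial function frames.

This is partial functionality; the standard corresponding axiom is CD: ◇r → □r.

◇r → □r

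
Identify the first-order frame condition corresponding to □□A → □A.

Suppose □□A→□A is valid. Take Rxy and set V(A)={w : xR²w}. Then □□A at x, so □A at x, so A at y, i.e. ∃z(Rxz∧Rzy).
The converse is a direct semantic check.
Frame condition: ∀x ∀y (Rxy → ∃z (Rxz ∧ Rzy)).

density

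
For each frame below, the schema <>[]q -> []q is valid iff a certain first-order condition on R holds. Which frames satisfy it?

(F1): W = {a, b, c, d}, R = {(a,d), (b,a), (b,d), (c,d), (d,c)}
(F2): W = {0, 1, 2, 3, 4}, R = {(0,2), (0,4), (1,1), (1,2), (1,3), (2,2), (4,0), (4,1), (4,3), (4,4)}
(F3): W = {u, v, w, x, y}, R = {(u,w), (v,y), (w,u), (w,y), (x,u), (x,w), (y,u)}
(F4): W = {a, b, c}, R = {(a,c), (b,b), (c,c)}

(F4)

The schema corresponds to the Euclidean property: forall x forall y forall z (Rxy & Rxz -> Ryz).
(F1): fails — Rad and Rad but not Rdd.
(F2): fails — R02 and R04 but not R24.
(F3): fails — Ruw and Ruw but not Rww.
(F4): satisfies the condition.
Valid on: (F4).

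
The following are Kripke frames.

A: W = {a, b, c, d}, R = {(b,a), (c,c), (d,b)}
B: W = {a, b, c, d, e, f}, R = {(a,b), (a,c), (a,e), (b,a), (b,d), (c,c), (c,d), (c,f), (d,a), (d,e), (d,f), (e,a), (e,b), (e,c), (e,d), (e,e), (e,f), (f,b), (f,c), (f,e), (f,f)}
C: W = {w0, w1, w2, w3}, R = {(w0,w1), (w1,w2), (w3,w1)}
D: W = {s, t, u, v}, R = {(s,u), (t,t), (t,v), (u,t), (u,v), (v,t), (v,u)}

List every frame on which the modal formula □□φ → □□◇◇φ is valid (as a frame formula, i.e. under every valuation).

B, D

The schema corresponds to a generalized confluence (Geach) condition: ∀x ∀z (xR²z → ∃w (xR²w ∧ zR²w)).
A: fails — dR²a but no w with dR²w and aR²w.
B: holds.
C: fails — w0R²w2 but no w with w0R²w and w2R²w.
D: holds.
Valid on: B, D.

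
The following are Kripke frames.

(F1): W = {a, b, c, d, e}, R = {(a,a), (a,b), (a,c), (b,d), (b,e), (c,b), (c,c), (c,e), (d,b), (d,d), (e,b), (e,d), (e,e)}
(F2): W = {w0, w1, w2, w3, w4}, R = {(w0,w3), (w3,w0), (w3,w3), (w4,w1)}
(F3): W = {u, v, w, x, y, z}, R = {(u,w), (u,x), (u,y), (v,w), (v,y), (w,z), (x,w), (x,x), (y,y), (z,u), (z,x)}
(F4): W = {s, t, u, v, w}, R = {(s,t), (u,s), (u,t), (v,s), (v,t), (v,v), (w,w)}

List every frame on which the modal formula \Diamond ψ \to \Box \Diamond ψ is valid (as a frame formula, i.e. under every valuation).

none

The schema corresponds to the Euclidean property: \forall x \forall y \forall z (Rxy \wedge Rxz \to Ryz).
(F1): fails — Rab and Rab but not Rbb.
(F2): fails — Rw3w0 and Rw3w0 but not Rw0w0.
(F3): fails — Ruw and Ruw but not Rww.
(F4): fails — Rst and Rst but not Rtt.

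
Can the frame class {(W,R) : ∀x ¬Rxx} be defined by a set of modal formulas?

Modal frame validity is preserved under surjective bounded morphisms.
The 5-cycle (worlds 0,1,2,3,4 with 0→1→2→3→4→0) is irreflexive, and the map sending every world to a single reflexive point • is a surjective bounded morphism (forth: every edge maps to (•,•); back: every world has a successor). So any modal formula valid on the 5-cycle is also valid on the reflexive point, which is not irreflexive.
So no modal formula (or set of formulas) defines exactly the irreflexive frames.

No — not modally definable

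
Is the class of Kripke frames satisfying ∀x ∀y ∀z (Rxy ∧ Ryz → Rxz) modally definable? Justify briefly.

Definable; □p → □□p defines it

Yes: it is transitivity, defined by the 4 schema □p → □□p.
Suppose □p→□□p is valid. Take Rxy, Ryz and set V(p)={w : Rxw}. Then □p at x, so □□p at x, so □p at y, so p at z, i.e. Rxz.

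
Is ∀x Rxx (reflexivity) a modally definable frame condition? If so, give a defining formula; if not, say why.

This is a Sahlqvist condition; the T axiom □p → p defines it.
Suppose □p→p is valid. At any x set V(p)={w : Rxw}. Then □p holds at x, so p holds at x, i.e. Rxx.

Yes — defined by □p → p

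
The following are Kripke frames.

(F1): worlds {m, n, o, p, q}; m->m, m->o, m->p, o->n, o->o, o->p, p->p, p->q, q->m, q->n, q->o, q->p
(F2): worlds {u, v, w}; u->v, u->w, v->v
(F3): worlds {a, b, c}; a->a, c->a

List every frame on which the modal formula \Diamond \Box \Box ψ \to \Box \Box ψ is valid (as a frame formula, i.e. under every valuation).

Frame correspondent (Sahlqvist): \forall x \forall y \forall z ((xRy \wedge x R^2 z) \to \exists w (y R^2 w \wedge z = w)) — i.e. a generalized confluence (Geach) condition.
(F1): fails — mRo, mR²m but no w with oR²w and m=w.
(F2): fails — uRw, uR²v but no t with wR²t and v=t.
(F3): holds.
Valid on: (F3).

(F3)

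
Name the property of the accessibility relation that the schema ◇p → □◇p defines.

Suppose ◇p→□◇p is valid. Take Rxy, Rxz and set V(p)={y}. Then ◇p at x, so □◇p at x, so ◇p at z, so some w with Rzw has p; w=y, i.e. Rzy. By symmetry of the argument, Ryz.
Conversely, any frame satisfying ∀x ∀y ∀z (Rxy ∧ Rxz → Ryz) validates the schema.
Frame condition: ∀x ∀y ∀z (Rxy ∧ Rxz → Ryz).

The Euclidean property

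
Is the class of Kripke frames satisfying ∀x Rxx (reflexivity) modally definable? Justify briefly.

Yes — defined by □q → q

The condition is reflexivity. A defining modal formula is □q → q.
Suppose □q→q is valid. At any x set V(q)={w : Rxw}. Then □q holds at x, so q holds at x, i.e. Rxx.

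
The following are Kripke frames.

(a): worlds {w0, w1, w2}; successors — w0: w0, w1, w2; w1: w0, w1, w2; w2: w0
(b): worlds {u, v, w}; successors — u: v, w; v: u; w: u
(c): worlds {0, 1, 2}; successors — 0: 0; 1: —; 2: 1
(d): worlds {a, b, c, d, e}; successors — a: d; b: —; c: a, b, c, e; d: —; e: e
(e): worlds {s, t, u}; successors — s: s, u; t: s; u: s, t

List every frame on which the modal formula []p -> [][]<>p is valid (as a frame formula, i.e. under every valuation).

Frame correspondent (Sahlqvist): forall x forall z (x R^2 z -> exists w (xRw & zRw)) — i.e. a generalized confluence (Geach) condition.
(a): holds.
(b): holds.
(c): holds.
(d): fails — cR²a but no w with cRw and aRw.
(e): holds.
Valid on: (a), (b), (c), (e).

(a), (b), (c), (e)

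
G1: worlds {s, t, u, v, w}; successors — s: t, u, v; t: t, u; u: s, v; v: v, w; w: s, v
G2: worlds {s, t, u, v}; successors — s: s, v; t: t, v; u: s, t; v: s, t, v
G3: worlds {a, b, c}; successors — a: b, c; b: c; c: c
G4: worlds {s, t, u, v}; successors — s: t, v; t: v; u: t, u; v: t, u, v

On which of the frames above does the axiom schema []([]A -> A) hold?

The schema corresponds to shift-reflexivity: forall x forall y (Rxy -> Ryy).
G1: fails — Rvw but not Rww.
G2: satisfies the condition.
G3: fails — Rab but not Rbb.
G4: fails — Rut but not Rtt.
Valid on: G2.

G2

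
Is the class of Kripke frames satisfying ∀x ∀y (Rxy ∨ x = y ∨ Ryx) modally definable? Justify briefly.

Modal frame validity is preserved under disjoint unions.
Take 2 disjoint single-world reflexive frames: each is trivially connected, but their disjoint union has 2 worlds with no edge between distinct components, so it is not connected.
So no modal formula (or set of formulas) defines exactly the connected frames.

Not modally definable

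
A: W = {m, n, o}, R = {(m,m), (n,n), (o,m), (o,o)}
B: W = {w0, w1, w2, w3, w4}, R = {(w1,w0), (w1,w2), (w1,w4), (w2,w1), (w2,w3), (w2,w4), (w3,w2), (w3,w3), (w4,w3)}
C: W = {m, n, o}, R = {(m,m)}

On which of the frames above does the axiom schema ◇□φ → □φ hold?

C

Frame correspondent (Sahlqvist): ∀x ∀y ∀z ((xRy ∧ xRz) → ∃w (yRw ∧ z = w)) — i.e. a generalized confluence (Geach) condition.
A: fails — oRm, oRo but no w with mRw and o=w.
B: fails — w1Rw0, w1Rw0 but no w with w0Rw and w0=w.
C: ✓.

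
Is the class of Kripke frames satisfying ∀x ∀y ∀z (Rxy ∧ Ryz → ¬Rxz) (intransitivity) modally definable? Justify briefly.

No

Modal frame validity is preserved under surjective bounded morphisms.
The 3-cycle (worlds 0,1,2 with 0→1→2→0) is intransitive. Mapping every world to a single reflexive point • is a surjective bounded morphism; the reflexive point is not intransitive (R••∧R•• but R••).
So no modal formula (or set of formulas) defines exactly the intransitive frames.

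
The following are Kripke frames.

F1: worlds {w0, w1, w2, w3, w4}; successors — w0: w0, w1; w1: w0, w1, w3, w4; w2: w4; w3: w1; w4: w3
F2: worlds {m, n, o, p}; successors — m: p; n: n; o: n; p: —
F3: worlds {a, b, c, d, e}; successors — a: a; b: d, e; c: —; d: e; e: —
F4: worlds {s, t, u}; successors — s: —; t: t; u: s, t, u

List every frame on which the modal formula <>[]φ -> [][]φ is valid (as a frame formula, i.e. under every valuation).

Frame correspondent (Sahlqvist): forall x forall y forall z ((xRy & x R^2 z) -> exists w (yRw & z = w)) — i.e. a generalized confluence (Geach) condition.
F1: fails — w0Rw0, w0R²w3 but no w with w0Rw and w3=w.
F2: satisfies the condition.
F3: fails — bRe, bR²e but no w with eRw and e=w.
F4: fails — uRs, uR²s but no w with sRw and s=w.
Valid on: F2.

F2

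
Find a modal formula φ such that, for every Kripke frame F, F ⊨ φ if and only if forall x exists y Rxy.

□p → ◇p

This is seriality; the standard corresponding axiom is D: □p → ◇p.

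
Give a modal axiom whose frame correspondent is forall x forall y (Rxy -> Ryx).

A defining formula is s → □◇s (the B axiom).

s → □◇s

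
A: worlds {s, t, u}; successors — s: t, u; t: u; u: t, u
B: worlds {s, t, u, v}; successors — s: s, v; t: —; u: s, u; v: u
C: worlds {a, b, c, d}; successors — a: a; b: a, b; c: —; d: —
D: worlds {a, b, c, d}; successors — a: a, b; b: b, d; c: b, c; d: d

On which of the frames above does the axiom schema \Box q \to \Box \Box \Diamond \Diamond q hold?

A, B, C

The schema corresponds to a generalized confluence (Geach) condition: \forall x \forall z (x R^2 z \to \exists w (xRw \wedge z R^2 w)).
A: satisfies the condition.
B: satisfies the condition.
C: satisfies the condition.
D: fails — aR²d but no w with aRw and dR²w.
Valid on: A, B, C.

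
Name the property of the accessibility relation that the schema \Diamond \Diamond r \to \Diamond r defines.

Replacing r by ¬r and contraposing gives the equivalent schema □r → □□r.
Suppose □r→□□r is valid. Take Rxy, Ryz and set V(r)={w : Rxw}. Then □r at x, so □□r at x, so □r at y, so r at z, i.e. Rxz.
Conversely, any frame satisfying \forall x \forall y \forall z (Rxy \wedge Ryz \to Rxz) validates the schema.
Frame condition: \forall x \forall y \forall z (Rxy \wedge Ryz \to Rxz).

transitivity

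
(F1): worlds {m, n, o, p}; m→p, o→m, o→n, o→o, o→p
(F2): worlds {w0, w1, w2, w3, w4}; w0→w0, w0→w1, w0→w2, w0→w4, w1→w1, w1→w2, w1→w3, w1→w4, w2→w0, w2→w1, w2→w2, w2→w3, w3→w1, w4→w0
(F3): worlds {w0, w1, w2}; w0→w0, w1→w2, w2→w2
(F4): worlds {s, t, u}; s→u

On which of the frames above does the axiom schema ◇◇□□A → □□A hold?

(F3), (F4)

This is the axiom for a generalized confluence (Geach) condition; its first-order frame correspondent is ∀x ∀y ∀z ((xR²y ∧ xR²z) → ∃w (yR²w ∧ z = w)).
(F1): fails — oR²m, oR²m but no w with mR²w and m=w.
(F2): fails — w0R²w3, w0R²w0 but no w with w3R²w and w0=w.
(F3): condition met.
(F4): condition met.
Valid on: (F3), (F4).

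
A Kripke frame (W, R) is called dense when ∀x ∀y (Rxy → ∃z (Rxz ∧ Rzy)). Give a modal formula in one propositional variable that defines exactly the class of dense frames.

A defining formula is □□s → □s (the C4 axiom).
Suppose □□s→□s is valid. Take Rxy and set V(s)={w : xR²w}. Then □□s at x, so □s at x, so s at y, i.e. ∃z(Rxz∧Rzy).

□□s → □s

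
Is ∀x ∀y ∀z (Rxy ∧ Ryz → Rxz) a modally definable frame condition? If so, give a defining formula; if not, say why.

This is a Sahlqvist condition; the 4 axiom □p → □□p defines it.
Suppose □p→□□p is valid. Take Rxy, Ryz and set V(p)={w : Rxw}. Then □p at x, so □□p at x, so □p at y, so p at z, i.e. Rxz.

Yes, by □p → □□p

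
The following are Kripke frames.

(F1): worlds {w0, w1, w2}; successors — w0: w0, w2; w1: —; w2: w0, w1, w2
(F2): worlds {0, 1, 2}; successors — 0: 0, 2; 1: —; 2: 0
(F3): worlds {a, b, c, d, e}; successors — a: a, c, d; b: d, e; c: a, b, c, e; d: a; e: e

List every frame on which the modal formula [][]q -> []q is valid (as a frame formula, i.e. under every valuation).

(F1), (F2)

The schema corresponds to density: forall x forall y (Rxy -> exists z (Rxz & Rzy)).
(F1): condition met.
(F2): condition met.
(F3): fails — Rbd but no z with Rbz and Rzd.
Valid on: (F1), (F2).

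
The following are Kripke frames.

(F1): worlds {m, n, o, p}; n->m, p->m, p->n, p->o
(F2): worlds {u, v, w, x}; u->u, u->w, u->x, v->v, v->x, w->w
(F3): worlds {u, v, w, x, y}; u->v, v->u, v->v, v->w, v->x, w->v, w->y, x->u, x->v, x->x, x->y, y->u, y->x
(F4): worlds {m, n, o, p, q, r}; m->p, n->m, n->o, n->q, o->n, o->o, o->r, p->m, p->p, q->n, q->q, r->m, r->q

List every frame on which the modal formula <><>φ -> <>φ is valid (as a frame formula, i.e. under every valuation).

The schema corresponds to transitivity: forall x forall y forall z (Rxy & Ryz -> Rxz).
(F1): satisfies the condition.
(F2): satisfies the condition.
(F3): fails — Ruv and Rvw but not Ruw.
(F4): fails — Ron and Rnq but not Roq.
Valid on: (F1), (F2).

(F1), (F2)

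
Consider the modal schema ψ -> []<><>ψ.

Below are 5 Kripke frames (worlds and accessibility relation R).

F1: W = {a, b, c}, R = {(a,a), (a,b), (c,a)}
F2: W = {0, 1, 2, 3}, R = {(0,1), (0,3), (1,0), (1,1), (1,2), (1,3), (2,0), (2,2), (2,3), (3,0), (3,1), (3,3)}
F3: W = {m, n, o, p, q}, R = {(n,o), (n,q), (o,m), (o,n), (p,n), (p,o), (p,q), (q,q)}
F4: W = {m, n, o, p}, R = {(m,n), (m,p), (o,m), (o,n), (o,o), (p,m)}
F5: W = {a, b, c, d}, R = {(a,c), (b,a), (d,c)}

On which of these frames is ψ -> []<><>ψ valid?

This is the axiom for a generalized confluence (Geach) condition; its first-order frame correspondent is forall x forall z (xRz -> exists w (x = w & z R^2 w)).
F1: fails — aRb but no w with a=w and bR²w.
F2: holds.
F3: fails — nRo but no w with n=w and oR²w.
F4: fails — mRn but no w with m=w and nR²w.
F5: fails — aRc but no w with a=w and cR²w.

F2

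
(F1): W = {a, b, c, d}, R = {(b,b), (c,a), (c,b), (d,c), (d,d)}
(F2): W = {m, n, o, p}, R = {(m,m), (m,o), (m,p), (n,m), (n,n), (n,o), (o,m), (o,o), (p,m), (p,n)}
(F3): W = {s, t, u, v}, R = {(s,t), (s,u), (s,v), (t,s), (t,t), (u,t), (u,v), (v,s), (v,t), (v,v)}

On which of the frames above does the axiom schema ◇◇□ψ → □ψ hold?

none

The schema corresponds to a generalized confluence (Geach) condition: ∀x ∀y ∀z ((xR²y ∧ xRz) → ∃w (yRw ∧ z = w)).
(F1): fails — cR²b, cRa but no w with bRw and a=w.
(F2): fails — mR²n, mRp but no w with nRw and p=w.
(F3): fails — sR²t, sRu but no w with tRw and u=w.
Valid on no frame.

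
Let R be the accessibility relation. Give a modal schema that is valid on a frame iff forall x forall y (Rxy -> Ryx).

r → □◇r

The condition is symmetry. The B schema r → □◇r defines it.
Suppose r→□◇r is valid. Take Rxy and set V(r)={x}. Then r at x, so □◇r at x, so ◇r at y, so some z with Ryz has r; z=x, i.e. Ryx.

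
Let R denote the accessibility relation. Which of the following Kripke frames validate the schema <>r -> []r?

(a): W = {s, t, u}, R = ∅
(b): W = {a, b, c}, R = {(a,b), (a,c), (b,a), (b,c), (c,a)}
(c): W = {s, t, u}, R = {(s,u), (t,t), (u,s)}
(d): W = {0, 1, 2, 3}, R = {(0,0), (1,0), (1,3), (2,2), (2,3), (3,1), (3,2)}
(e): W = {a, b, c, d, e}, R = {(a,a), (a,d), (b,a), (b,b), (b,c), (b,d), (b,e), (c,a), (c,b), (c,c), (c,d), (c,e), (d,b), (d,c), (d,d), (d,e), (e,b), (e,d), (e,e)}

(a), (c)

Frame correspondent (Sahlqvist): forall x forall y forall z (Rxy & Rxz -> y = z) — i.e. partial functionality.
(a): satisfies the condition.
(b): fails — a sees both b and c.
(c): satisfies the condition.
(d): fails — 1 sees both 0 and 3.
(e): fails — a sees both a and d.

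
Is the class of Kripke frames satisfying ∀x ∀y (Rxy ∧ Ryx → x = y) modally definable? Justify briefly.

Any modally definable frame class is closed under surjective bounded morphisms.
The 8-cycle (worlds 0,1,2,3,4,5,6,7 with 0→1→2→3→4→5→6→7→0) is antisymmetric. Sending even-indexed worlds to • and odd-indexed worlds to ∘ is a surjective bounded morphism onto the two-world frame with •↔∘, which is not antisymmetric.
So no modal formula (or set of formulas) defines exactly the antisymmetric frames.

Not modally definable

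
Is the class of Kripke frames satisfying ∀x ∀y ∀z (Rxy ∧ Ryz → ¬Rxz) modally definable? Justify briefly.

No

If a class were modally definable it would be closed under surjective bounded morphisms (Goldblatt–Thomason).
The 5-cycle (worlds s,t,u,v,w with s→t→u→v→w→s) is intransitive. Mapping every world to a single reflexive point • is a surjective bounded morphism; the reflexive point is not intransitive (R••∧R•• but R••).
So the class is not modally definable.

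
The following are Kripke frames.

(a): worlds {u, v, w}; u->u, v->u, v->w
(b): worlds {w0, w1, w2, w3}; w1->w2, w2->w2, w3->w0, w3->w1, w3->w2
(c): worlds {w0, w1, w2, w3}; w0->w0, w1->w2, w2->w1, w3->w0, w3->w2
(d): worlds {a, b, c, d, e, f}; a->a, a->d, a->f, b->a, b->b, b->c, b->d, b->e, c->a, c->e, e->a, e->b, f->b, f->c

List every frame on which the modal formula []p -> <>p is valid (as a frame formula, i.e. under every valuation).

Frame correspondent (Sahlqvist): forall x exists y Rxy — i.e. seriality.
(a): fails — world w has no successor.
(b): fails — world w0 has no successor.
(c): condition met.
(d): fails — world d has no successor.
Valid on: (c).

(c)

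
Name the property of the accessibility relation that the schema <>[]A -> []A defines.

The Euclidean property

This is frame-equivalent to ◇A → □◇A (substitute ¬A for A and contrapose).
Suppose ◇A→□◇A is valid. Take Rxy, Rxz and set V(A)={y}. Then ◇A at x, so □◇A at x, so ◇A at z, so some w with Rzw has A; w=y, i.e. Rzy. By symmetry of the argument, Ryz.
Conversely, any frame satisfying forall x forall y forall z (Rxy & Rxz -> Ryz) validates the schema.
Frame condition: forall x forall y forall z (Rxy & Rxz -> Ryz).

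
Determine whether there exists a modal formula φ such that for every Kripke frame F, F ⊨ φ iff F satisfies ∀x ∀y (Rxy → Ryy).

The condition is shift-reflexivity. A defining modal formula is □(□p → p).

Yes — defined by □(□p → p)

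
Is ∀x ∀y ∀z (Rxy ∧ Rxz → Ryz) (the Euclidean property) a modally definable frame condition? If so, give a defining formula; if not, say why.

This is a Sahlqvist condition; the 5 axiom ◇q → □◇q defines it.
Suppose ◇q→□◇q is valid. Take Rxy, Rxz and set V(q)={y}. Then ◇q at x, so □◇q at x, so ◇q at z, so some w with Rzw has q; w=y, i.e. Rzy. By symmetry of the argument, Ryz.

Yes — defined by ◇q → □◇q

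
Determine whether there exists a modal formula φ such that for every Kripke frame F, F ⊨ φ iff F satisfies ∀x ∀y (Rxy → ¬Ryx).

Modal frame validity is preserved under surjective bounded morphisms.
The 5-cycle (worlds 0,1,2,3,4 with 0→1→2→3→4→0) is asymmetric. Mapping every world to a single reflexive point • is a surjective bounded morphism, and the reflexive point is not asymmetric (R•• but asymmetry requires ¬R••).
So no modal formula (or set of formulas) defines exactly the asymmetric frames.

No — not modally definable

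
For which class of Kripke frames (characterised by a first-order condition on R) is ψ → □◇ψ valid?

symmetry: ∀x ∀y (Rxy → Ryx)

This is the B axiom.
Its frame correspondent is symmetry — ∀x ∀y (Rxy → Ryx).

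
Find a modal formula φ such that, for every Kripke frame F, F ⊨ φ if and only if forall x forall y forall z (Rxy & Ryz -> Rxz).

This is transitivity; the standard corresponding axiom is 4: □q → □□q.
Suppose □q→□□q is valid. Take Rxy, Ryz and set V(q)={w : Rxw}. Then □q at x, so □□q at x, so □q at y, so q at z, i.e. Rxz.

□q → □□q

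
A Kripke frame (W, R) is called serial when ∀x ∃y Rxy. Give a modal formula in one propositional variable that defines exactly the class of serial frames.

This is seriality; the standard corresponding axiom is D: □r → ◇r.
Suppose □r→◇r is valid. At any x set V(r)=W. Then □r at x, so ◇r at x, so x has a successor.

□r → ◇r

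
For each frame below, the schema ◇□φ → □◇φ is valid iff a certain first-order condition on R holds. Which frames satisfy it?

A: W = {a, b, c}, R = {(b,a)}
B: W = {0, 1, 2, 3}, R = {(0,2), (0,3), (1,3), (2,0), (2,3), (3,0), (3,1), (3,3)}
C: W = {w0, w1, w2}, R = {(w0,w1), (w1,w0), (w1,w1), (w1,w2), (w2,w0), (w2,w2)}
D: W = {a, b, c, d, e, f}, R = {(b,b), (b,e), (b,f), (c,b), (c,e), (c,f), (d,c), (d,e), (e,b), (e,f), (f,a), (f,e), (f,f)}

The schema corresponds to convergence: ∀x ∀y ∀z (Rxy ∧ Rxz → ∃w (Ryw ∧ Rzw)).
A: fails — Rba and Rba but a and a have no common successor.
B: holds.
C: fails — Rw1w2 and Rw1w0 but w2 and w0 have no common successor.
D: fails — Rff and Rfa but f and a have no common successor.

B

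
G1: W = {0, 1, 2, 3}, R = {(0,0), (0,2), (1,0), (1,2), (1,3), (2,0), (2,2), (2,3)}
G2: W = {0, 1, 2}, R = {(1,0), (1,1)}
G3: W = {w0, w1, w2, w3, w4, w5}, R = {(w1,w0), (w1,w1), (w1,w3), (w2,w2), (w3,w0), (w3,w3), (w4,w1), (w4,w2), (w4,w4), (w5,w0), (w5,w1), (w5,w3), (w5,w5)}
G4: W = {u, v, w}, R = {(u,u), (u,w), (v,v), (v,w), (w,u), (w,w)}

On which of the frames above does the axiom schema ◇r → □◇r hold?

The schema corresponds to the Euclidean property: ∀x ∀y ∀z (Rxy ∧ Rxz → Ryz).
G1: fails — R10 and R13 but not R03.
G2: fails — R10 and R10 but not R00.
G3: fails — Rw1w0 and Rw1w1 but not Rw0w1.
G4: fails — Rvw and Rvv but not Rwv.
Valid on no frame.

none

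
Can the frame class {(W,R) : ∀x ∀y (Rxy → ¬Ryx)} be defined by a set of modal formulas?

Modal frame validity is preserved under surjective bounded morphisms.
The 4-cycle (worlds s,t,u,v with s→t→u→v→s) is asymmetric. Mapping every world to a single reflexive point • is a surjective bounded morphism, and the reflexive point is not asymmetric (R•• but asymmetry requires ¬R••).
So the class is not modally definable.

Not modally definable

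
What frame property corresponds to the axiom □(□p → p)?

shift-reflexivity

Suppose □(□p→p) is valid. Take Rxy and set V(p)={w : Ryw}. Then at y, □p holds; since □(□p→p) at x, □p→p at y, so p at y, i.e. Ryy.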